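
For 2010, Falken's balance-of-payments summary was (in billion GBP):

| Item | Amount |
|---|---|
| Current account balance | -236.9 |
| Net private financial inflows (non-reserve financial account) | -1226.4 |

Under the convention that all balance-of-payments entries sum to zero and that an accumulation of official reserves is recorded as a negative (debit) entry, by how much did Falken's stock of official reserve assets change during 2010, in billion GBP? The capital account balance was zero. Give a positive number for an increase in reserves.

-1463.3

Official reserve transactions balance = -((-236.9) + (-1226.4)) = 1463.3
An accumulation of reserves is recorded as a debit (negative entry), so the change in the stock of reserves is the negative of that balance.
Change in official reserves = -(1463.3) = -1463.3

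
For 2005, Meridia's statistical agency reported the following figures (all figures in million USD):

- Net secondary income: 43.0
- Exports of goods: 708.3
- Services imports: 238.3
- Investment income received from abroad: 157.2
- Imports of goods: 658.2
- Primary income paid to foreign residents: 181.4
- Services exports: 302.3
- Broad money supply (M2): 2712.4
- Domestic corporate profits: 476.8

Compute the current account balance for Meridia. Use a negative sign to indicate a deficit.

132.9

Goods balance = 708.3 - 658.2 = 50.1
Services balance = 302.3 - 238.3 = 64.0
Trade balance (goods + services) = 50.1 + 64.0 = 114.1
Net primary income = 157.2 - 181.4 = -24.2
Net secondary income = 43.0
Current account = 114.1 + (-24.2) + 43.0 = 132.9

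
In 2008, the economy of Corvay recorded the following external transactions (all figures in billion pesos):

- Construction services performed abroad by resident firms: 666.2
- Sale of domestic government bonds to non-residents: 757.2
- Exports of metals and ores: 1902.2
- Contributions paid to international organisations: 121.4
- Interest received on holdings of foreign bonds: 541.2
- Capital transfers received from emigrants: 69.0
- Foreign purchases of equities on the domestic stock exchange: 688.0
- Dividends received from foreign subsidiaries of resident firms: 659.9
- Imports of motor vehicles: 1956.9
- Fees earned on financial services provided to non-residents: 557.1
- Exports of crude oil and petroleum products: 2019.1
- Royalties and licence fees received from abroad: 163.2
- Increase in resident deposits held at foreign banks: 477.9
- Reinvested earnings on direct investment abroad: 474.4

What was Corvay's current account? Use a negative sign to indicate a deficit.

Goods: -1956.9 + 1902.2 + 2019.1 = 1964.4
Services: 557.1 + 163.2 + 666.2 = 1386.5
Primary income: 659.9 + 541.2 + 474.4 = 1675.5
Secondary income: -121.4
Current account = 1964.4 + 1386.5 + 1675.5 + (-121.4) = 4905.0
(Excluded from the current account — financial account: sale of domestic government bonds to non-residents 757.2, foreign purchases of equities on the domestic stock exchange 688.0, increase in resident deposits held at foreign banks 477.9; capital account: capital transfers received from emigrants 69.0.)

4905.0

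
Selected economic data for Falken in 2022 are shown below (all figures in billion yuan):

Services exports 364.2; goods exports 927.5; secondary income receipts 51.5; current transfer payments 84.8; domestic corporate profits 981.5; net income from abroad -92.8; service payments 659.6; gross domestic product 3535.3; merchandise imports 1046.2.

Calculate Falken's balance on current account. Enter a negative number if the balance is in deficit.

Goods balance = 927.5 - 1046.2 = -118.7
Services balance = 364.2 - 659.6 = -295.4
Trade balance (goods + services) = -118.7 + (-295.4) = -414.1
Net primary income = -92.8
Net secondary income = 51.5 - 84.8 = -33.3
Current account = -414.1 + (-92.8) + (-33.3) = -540.2

-540.2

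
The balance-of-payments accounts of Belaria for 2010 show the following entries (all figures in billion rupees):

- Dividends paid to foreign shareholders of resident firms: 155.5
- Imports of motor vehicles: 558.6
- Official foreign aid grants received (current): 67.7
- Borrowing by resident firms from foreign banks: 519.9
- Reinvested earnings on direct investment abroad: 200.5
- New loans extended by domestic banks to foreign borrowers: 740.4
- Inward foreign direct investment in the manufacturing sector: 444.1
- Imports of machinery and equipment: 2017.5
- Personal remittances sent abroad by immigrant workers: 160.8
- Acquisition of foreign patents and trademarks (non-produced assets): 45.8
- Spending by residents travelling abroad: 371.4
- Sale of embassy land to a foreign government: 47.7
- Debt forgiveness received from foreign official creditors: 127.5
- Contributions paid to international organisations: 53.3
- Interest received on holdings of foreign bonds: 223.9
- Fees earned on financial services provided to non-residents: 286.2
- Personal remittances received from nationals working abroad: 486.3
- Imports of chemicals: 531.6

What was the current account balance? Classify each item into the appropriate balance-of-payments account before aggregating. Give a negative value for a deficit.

Goods: -558.6 - 531.6 - 2017.5 = -3107.7
Services: 286.2 - 371.4 = -85.2
Primary income: -155.5 + 223.9 + 200.5 = 268.9
Secondary income: 486.3 + 67.7 - 160.8 - 53.3 = 339.9
Current account = (-3107.7) + (-85.2) + 268.9 + 339.9 = -2584.1
(Excluded from the current account — financial account: borrowing by resident firms from foreign banks 519.9, new loans extended by domestic banks to foreign borrowers 740.4, inward foreign direct investment in the manufacturing sector 444.1; capital account: acquisition of foreign patents and trademarks (non-produced assets) 45.8, sale of embassy land to a foreign government 47.7, debt forgiveness received from foreign official creditors 127.5.)

-2584.1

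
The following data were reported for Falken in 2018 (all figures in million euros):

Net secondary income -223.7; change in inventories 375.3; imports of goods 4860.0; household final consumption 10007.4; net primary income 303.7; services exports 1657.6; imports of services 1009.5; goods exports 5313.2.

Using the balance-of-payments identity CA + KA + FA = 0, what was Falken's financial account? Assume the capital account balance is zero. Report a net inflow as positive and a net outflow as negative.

-1181.3

Goods balance = 5313.2 - 4860.0 = 453.2
Services balance = 1657.6 - 1009.5 = 648.1
Trade balance (goods + services) = 453.2 + 648.1 = 1101.3
Net primary income = 303.7
Net secondary income = -223.7
Current account = 1101.3 + 303.7 + (-223.7) = 1181.3
Financial account = -(1181.3) = -1181.3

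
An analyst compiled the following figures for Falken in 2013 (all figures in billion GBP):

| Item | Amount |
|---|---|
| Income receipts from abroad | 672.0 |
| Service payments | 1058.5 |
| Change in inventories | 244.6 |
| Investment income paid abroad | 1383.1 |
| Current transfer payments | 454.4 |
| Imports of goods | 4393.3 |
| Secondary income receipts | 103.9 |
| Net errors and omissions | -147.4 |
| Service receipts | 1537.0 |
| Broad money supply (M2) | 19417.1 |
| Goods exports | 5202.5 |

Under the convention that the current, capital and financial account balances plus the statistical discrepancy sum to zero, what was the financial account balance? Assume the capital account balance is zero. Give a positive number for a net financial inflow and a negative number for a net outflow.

Goods balance = 5202.5 - 4393.3 = 809.2
Services balance = 1537.0 - 1058.5 = 478.5
Trade balance (goods + services) = 809.2 + 478.5 = 1287.7
Net primary income = 672.0 - 1383.1 = -711.1
Net secondary income = 103.9 - 454.4 = -350.5
Current account = 1287.7 + (-711.1) + (-350.5) = 226.1
Financial account = -(226.1 + (-147.4)) = -78.7

-78.7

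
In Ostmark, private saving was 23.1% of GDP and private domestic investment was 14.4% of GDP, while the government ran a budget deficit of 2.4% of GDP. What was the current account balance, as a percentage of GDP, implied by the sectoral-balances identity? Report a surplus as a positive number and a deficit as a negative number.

By the sectoral-balances identity, CA = (S_private - I) + (T - G).
Private balance = 23.1 - 14.4 = 8.7
Government balance (T - G) = -2.4
CA = 8.7 + (-2.4) = 6.3

6.3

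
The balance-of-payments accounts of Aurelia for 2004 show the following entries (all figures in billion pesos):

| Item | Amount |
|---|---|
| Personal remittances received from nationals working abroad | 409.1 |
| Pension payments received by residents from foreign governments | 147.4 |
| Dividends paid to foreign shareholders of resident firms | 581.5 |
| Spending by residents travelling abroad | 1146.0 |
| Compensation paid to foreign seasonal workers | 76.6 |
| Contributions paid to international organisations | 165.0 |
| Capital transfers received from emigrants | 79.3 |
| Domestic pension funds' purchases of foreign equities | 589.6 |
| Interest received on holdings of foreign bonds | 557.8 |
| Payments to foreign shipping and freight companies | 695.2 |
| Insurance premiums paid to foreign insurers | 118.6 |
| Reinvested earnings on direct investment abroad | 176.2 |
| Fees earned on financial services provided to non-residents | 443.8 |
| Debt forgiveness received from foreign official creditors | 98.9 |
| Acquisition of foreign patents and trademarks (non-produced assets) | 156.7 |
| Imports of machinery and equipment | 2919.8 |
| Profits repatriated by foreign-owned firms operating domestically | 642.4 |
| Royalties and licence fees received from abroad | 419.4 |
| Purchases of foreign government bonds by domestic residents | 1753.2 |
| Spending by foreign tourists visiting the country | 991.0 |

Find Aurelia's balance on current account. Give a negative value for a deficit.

-3200.4

Goods: -2919.8
Services: -695.2 + 443.8 + 991.0 + 419.4 - 118.6 - 1146.0 = -105.6
Primary income: -642.4 - 76.6 - 581.5 + 557.8 + 176.2 = -566.5
Secondary income: 147.4 + 409.1 - 165.0 = 391.5
Current account = (-2919.8) + (-105.6) + (-566.5) + 391.5 = -3200.4
(Excluded from the current account — capital account: capital transfers received from emigrants 79.3, debt forgiveness received from foreign official creditors 98.9, acquisition of foreign patents and trademarks (non-produced assets) 156.7; financial account: domestic pension funds' purchases of foreign equities 589.6, purchases of foreign government bonds by domestic residents 1753.2.)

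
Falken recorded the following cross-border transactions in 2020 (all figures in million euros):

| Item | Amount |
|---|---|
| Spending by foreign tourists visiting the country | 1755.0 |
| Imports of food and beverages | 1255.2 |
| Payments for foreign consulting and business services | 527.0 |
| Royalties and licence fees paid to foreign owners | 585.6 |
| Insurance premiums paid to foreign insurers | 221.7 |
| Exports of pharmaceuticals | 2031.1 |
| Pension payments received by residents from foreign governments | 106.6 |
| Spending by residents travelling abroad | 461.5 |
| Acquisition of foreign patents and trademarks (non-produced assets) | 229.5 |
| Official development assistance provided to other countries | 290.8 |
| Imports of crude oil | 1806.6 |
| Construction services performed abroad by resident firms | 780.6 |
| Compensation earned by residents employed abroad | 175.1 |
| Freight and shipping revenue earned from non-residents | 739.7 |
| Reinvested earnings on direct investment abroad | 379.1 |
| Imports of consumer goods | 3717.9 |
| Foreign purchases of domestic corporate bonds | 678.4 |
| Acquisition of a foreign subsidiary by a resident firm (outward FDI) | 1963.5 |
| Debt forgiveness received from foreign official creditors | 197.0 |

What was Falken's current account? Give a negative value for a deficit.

-2899.1

Goods: 2031.1 - 1255.2 - 3717.9 - 1806.6 = -4748.6
Services: -221.7 - 585.6 + 1755.0 + 780.6 - 527.0 + 739.7 - 461.5 = 1479.5
Primary income: 175.1 + 379.1 = 554.2
Secondary income: 106.6 - 290.8 = -184.2
Current account = (-4748.6) + 1479.5 + 554.2 + (-184.2) = -2899.1
(Excluded from the current account — capital account: acquisition of foreign patents and trademarks (non-produced assets) 229.5, debt forgiveness received from foreign official creditors 197.0; financial account: foreign purchases of domestic corporate bonds 678.4, acquisition of a foreign subsidiary by a resident firm (outward FDI) 1963.5.)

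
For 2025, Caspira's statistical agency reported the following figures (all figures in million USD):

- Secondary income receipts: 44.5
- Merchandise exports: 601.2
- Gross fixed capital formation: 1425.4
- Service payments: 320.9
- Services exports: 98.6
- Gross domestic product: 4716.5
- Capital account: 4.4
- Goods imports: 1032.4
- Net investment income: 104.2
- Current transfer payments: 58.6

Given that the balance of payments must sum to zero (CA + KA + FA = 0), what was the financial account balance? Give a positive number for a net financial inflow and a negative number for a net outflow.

Goods balance = 601.2 - 1032.4 = -431.2
Services balance = 98.6 - 320.9 = -222.3
Trade balance (goods + services) = -431.2 + (-222.3) = -653.5
Net primary income = 104.2
Net secondary income = 44.5 - 58.6 = -14.1
Current account = -653.5 + 104.2 + (-14.1) = -563.4
Financial account = -(-563.4 + 4.4) = 559.0

559.0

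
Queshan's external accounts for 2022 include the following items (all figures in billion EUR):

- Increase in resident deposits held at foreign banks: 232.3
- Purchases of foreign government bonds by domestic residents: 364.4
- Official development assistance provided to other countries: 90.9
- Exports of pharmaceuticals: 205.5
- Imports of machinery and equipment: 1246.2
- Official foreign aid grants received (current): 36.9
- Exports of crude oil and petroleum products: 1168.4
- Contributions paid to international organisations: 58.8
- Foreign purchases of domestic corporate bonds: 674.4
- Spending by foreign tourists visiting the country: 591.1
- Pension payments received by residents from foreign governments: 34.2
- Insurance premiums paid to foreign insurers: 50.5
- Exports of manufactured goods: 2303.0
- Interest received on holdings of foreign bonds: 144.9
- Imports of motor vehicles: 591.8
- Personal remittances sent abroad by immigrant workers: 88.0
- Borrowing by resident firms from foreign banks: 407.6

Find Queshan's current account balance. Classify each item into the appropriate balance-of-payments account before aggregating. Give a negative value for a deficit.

2357.8

Goods: -1246.2 + 1168.4 - 591.8 + 205.5 + 2303.0 = 1838.9
Services: -50.5 + 591.1 = 540.6
Primary income: 144.9
Secondary income: -88.0 - 90.9 + 34.2 - 58.8 + 36.9 = -166.6
Current account = 1838.9 + 540.6 + 144.9 + (-166.6) = 2357.8
(Excluded from the current account — financial account: increase in resident deposits held at foreign banks 232.3, purchases of foreign government bonds by domestic residents 364.4, foreign purchases of domestic corporate bonds 674.4, borrowing by resident firms from foreign banks 407.6.)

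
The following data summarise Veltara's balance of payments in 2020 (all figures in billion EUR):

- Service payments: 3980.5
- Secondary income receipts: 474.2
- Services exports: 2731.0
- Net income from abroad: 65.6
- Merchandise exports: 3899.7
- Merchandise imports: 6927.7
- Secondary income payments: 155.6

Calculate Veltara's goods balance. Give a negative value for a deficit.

-3028.0

Goods balance = 3899.7 - 6927.7 = -3028.0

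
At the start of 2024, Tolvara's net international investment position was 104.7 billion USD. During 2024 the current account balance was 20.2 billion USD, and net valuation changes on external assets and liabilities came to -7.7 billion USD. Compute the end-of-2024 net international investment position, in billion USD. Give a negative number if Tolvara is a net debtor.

Change in NIIP = current account + net valuation change = 20.2 + (-7.7) = 12.5
End-of-year NIIP = 104.7 + 12.5 = 117.2

117.2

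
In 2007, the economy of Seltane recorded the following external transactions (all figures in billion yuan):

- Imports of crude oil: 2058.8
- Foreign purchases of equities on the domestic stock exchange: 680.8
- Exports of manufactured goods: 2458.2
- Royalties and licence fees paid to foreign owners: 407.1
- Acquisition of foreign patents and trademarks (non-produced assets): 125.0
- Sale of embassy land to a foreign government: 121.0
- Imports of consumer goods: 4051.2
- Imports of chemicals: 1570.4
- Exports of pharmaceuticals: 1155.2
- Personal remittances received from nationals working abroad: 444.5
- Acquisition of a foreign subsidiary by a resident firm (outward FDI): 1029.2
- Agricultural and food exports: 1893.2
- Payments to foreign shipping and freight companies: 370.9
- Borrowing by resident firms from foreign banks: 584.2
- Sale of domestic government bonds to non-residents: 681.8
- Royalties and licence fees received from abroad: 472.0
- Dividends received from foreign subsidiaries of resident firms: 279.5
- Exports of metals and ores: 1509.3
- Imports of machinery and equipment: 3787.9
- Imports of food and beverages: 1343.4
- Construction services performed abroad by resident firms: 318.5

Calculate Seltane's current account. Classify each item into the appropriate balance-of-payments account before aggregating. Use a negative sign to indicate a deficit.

Goods: -2058.8 - 1570.4 - 3787.9 + 1893.2 + 2458.2 + 1509.3 - 1343.4 + 1155.2 - 4051.2 = -5795.8
Services: 472.0 - 407.1 - 370.9 + 318.5 = 12.5
Primary income: 279.5
Secondary income: 444.5
Current account = (-5795.8) + 12.5 + 279.5 + 444.5 = -5059.3
(Excluded from the current account — financial account: foreign purchases of equities on the domestic stock exchange 680.8, acquisition of a foreign subsidiary by a resident firm (outward FDI) 1029.2, borrowing by resident firms from foreign banks 584.2, sale of domestic government bonds to non-residents 681.8; capital account: acquisition of foreign patents and trademarks (non-produced assets) 125.0, sale of embassy land to a foreign government 121.0.)

-5059.3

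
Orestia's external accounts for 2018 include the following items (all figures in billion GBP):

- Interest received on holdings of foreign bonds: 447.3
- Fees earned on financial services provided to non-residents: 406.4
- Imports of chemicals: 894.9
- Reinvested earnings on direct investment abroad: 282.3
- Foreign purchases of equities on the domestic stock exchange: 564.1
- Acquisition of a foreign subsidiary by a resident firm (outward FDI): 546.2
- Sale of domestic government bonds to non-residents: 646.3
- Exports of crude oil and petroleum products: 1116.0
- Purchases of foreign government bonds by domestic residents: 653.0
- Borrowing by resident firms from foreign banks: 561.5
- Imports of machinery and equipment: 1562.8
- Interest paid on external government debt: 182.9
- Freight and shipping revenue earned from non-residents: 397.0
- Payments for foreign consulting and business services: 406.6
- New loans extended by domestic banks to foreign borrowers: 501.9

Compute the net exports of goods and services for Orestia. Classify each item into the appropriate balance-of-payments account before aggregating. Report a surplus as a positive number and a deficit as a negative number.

Goods: -1562.8 - 894.9 + 1116.0 = -1341.7
Services: -406.6 + 406.4 + 397.0 = 396.8
Trade balance = -1341.7 + 396.8 = -944.9
(Excluded from the trade balance — primary income: interest received on holdings of foreign bonds 447.3, reinvested earnings on direct investment abroad 282.3, interest paid on external government debt 182.9; financial account: foreign purchases of equities on the domestic stock exchange 564.1, acquisition of a foreign subsidiary by a resident firm (outward FDI) 546.2, sale of domestic government bonds to non-residents 646.3, purchases of foreign government bonds by domestic residents 653.0, borrowing by resident firms from foreign banks 561.5, new loans extended by domestic banks to foreign borrowers 501.9.)

-944.9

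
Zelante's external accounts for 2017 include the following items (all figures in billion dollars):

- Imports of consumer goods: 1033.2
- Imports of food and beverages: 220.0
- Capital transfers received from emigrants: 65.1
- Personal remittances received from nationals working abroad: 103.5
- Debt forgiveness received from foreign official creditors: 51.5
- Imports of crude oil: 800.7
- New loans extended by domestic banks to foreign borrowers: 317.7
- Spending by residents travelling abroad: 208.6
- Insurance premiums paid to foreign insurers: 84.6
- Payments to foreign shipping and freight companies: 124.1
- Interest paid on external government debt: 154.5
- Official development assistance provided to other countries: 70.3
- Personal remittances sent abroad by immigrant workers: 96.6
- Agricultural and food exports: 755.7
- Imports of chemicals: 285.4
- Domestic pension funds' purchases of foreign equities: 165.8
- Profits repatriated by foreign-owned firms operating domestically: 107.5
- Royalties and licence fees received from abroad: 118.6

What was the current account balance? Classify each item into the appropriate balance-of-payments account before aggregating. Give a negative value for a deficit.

-2207.7

Goods: 755.7 - 1033.2 - 800.7 - 220.0 - 285.4 = -1583.6
Services: -124.1 - 208.6 + 118.6 - 84.6 = -298.7
Primary income: -154.5 - 107.5 = -262.0
Secondary income: -70.3 - 96.6 + 103.5 = -63.4
Current account = (-1583.6) + (-298.7) + (-262.0) + (-63.4) = -2207.7
(Excluded from the current account — capital account: capital transfers received from emigrants 65.1, debt forgiveness received from foreign official creditors 51.5; financial account: new loans extended by domestic banks to foreign borrowers 317.7, domestic pension funds' purchases of foreign equities 165.8.)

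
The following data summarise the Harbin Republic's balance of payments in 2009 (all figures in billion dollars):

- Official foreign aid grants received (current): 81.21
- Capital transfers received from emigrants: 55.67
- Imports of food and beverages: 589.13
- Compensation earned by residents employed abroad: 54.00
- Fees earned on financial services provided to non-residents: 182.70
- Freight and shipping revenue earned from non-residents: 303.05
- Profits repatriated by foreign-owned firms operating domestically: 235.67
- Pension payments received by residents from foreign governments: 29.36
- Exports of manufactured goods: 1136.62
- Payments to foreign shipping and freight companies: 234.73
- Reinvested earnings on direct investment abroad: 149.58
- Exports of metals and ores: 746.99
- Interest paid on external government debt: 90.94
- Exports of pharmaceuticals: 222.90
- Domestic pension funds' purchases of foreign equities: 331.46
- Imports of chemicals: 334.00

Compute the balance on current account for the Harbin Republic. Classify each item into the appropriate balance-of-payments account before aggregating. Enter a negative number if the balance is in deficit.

1421.94

Goods: 746.99 + 1136.62 - 589.13 + 222.90 - 334.00 = 1183.38
Services: 303.05 + 182.70 - 234.73 = 251.02
Primary income: -235.67 + 149.58 - 90.94 + 54.00 = -123.03
Secondary income: 81.21 + 29.36 = 110.57
Current account = 1183.38 + 251.02 + (-123.03) + 110.57 = 1421.94
(Excluded from the current account — capital account: capital transfers received from emigrants 55.67; financial account: domestic pension funds' purchases of foreign equities 331.46.)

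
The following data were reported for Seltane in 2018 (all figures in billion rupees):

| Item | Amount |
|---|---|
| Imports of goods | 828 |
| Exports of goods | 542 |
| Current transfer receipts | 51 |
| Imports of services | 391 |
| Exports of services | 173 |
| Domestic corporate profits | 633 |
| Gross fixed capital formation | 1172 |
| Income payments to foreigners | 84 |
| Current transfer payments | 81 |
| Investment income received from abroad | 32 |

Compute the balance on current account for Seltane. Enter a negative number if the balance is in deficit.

Goods balance = 542 - 828 = -286
Services balance = 173 - 391 = -218
Trade balance (goods + services) = -286 + (-218) = -504
Net primary income = 32 - 84 = -52
Net secondary income = 51 - 81 = -30
Current account = -504 + (-52) + (-30) = -586

-586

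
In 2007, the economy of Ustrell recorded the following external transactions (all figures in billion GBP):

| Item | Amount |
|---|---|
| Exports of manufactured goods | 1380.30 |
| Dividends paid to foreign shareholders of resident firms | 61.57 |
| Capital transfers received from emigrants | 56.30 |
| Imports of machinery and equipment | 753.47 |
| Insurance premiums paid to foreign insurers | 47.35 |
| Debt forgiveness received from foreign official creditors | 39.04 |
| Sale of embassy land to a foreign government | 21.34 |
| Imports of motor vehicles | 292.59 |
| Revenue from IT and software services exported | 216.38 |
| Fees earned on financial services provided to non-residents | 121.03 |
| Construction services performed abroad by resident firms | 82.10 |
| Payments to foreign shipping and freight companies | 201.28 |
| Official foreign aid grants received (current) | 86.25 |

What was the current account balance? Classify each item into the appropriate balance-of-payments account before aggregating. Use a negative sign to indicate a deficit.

Goods: 1380.30 - 292.59 - 753.47 = 334.24
Services: -47.35 + 82.10 + 121.03 - 201.28 + 216.38 = 170.88
Primary income: -61.57
Secondary income: 86.25
Current account = 334.24 + 170.88 + (-61.57) + 86.25 = 529.80
(Excluded from the current account — capital account: capital transfers received from emigrants 56.30, debt forgiveness received from foreign official creditors 39.04, sale of embassy land to a foreign government 21.34.)

529.80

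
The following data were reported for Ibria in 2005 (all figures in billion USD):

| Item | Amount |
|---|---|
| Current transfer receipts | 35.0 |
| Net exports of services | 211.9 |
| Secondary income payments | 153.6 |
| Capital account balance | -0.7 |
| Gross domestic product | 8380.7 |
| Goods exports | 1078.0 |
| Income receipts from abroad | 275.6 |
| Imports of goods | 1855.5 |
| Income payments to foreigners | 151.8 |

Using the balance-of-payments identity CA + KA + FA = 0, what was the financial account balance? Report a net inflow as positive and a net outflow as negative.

Goods balance = 1078.0 - 1855.5 = -777.5
Services balance = 211.9
Trade balance (goods + services) = -777.5 + 211.9 = -565.6
Net primary income = 275.6 - 151.8 = 123.8
Net secondary income = 35.0 - 153.6 = -118.6
Current account = -565.6 + 123.8 + (-118.6) = -560.4
Financial account = -(-560.4 + (-0.7)) = 561.1

561.1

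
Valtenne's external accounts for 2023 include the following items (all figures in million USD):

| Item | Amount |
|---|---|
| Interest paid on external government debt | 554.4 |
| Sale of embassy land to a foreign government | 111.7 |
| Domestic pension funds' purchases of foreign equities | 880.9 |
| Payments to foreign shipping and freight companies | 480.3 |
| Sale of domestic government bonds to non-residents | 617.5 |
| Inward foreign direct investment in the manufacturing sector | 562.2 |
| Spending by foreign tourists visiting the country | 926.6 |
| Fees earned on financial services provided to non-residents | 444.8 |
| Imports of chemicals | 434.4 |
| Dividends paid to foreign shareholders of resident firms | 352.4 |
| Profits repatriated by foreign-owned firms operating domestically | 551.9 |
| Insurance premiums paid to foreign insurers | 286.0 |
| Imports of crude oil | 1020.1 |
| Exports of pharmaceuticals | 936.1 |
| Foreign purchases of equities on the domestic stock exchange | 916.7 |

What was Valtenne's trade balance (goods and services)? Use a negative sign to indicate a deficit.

Goods: 936.1 - 1020.1 - 434.4 = -518.4
Services: -480.3 + 444.8 + 926.6 - 286.0 = 605.1
Trade balance = -518.4 + 605.1 = 86.7
(Excluded from the trade balance — primary income: interest paid on external government debt 554.4, dividends paid to foreign shareholders of resident firms 352.4, profits repatriated by foreign-owned firms operating domestically 551.9; capital account: sale of embassy land to a foreign government 111.7; financial account: domestic pension funds' purchases of foreign equities 880.9, sale of domestic government bonds to non-residents 617.5, inward foreign direct investment in the manufacturing sector 562.2, foreign purchases of equities on the domestic stock exchange 916.7.)

86.7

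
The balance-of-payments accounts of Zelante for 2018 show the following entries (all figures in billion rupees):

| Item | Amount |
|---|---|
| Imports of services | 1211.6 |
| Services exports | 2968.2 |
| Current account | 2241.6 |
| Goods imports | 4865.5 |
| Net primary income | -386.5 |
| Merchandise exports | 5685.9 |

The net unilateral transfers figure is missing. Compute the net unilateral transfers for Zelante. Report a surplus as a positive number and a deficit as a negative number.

Current account = goods balance + services balance + net primary income + net secondary income
Sum of the known components = 2190.5
Net unilateral transfers = CA - (known components) = 2241.6 - 2190.5 = 51.1

51.1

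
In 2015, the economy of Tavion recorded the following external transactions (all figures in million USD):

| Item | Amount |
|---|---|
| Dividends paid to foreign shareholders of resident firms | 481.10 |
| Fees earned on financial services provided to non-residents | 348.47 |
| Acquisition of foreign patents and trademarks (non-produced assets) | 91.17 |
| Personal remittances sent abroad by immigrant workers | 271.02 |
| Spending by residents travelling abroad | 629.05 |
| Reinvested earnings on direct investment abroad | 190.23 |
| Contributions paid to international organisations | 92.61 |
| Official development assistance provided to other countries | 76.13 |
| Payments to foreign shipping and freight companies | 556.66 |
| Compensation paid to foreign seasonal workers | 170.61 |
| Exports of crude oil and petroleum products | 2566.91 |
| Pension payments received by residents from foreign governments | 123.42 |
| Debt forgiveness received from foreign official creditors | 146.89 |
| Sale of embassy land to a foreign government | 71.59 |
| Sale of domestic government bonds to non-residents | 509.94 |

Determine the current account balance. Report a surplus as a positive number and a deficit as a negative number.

Goods: 2566.91
Services: 348.47 - 556.66 - 629.05 = -837.24
Primary income: -170.61 + 190.23 - 481.10 = -461.48
Secondary income: -76.13 - 271.02 - 92.61 + 123.42 = -316.34
Current account = 2566.91 + (-837.24) + (-461.48) + (-316.34) = 951.85
(Excluded from the current account — capital account: acquisition of foreign patents and trademarks (non-produced assets) 91.17, debt forgiveness received from foreign official creditors 146.89, sale of embassy land to a foreign government 71.59; financial account: sale of domestic government bonds to non-residents 509.94.)

951.85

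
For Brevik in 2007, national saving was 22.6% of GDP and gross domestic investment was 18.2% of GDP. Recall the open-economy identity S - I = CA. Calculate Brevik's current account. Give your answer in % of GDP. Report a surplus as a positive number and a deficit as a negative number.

4.4

CA = S - I = 22.6 - 18.2 = 4.4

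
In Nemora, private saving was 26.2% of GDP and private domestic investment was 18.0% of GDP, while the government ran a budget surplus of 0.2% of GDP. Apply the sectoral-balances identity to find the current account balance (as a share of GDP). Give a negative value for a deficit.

By the sectoral-balances identity, CA = (S_private - I) + (T - G).
Private balance = 26.2 - 18.0 = 8.2
Government balance (T - G) = 0.2
CA = 8.2 + 0.2 = 8.4

8.4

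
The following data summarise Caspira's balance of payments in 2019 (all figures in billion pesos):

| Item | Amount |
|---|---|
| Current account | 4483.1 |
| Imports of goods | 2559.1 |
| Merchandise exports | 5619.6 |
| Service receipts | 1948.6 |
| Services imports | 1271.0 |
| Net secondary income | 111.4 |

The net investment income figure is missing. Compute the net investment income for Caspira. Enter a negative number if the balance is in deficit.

633.6

Current account = goods balance + services balance + net primary income + net secondary income
Sum of the known components = 3849.5
Net investment income = CA - (known components) = 4483.1 - 3849.5 = 633.6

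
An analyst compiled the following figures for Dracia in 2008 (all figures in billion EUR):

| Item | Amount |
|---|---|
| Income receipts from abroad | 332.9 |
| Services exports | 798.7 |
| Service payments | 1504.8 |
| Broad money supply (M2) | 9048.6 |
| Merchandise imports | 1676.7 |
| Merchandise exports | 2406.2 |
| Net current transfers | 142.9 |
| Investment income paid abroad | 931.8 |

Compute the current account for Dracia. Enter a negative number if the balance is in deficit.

Goods balance = 2406.2 - 1676.7 = 729.5
Services balance = 798.7 - 1504.8 = -706.1
Trade balance (goods + services) = 729.5 + (-706.1) = 23.4
Net primary income = 332.9 - 931.8 = -598.9
Net secondary income = 142.9
Current account = 23.4 + (-598.9) + 142.9 = -432.6

-432.6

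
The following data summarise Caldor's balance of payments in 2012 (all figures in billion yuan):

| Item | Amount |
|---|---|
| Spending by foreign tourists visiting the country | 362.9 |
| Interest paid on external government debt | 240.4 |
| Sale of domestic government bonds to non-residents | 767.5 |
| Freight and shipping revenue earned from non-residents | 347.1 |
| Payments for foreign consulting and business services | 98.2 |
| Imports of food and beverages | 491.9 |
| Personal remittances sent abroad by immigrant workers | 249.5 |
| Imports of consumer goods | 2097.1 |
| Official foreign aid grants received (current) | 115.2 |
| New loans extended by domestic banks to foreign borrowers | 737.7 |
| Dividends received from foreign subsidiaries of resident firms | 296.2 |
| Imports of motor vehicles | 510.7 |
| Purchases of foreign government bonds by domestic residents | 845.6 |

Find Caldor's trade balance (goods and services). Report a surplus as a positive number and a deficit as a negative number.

Goods: -510.7 - 491.9 - 2097.1 = -3099.7
Services: 347.1 + 362.9 - 98.2 = 611.8
Trade balance = -3099.7 + 611.8 = -2487.9
(Excluded from the trade balance — primary income: interest paid on external government debt 240.4, dividends received from foreign subsidiaries of resident firms 296.2; financial account: sale of domestic government bonds to non-residents 767.5, new loans extended by domestic banks to foreign borrowers 737.7, purchases of foreign government bonds by domestic residents 845.6; secondary income: personal remittances sent abroad by immigrant workers 249.5, official foreign aid grants received (current) 115.2.)

-2487.9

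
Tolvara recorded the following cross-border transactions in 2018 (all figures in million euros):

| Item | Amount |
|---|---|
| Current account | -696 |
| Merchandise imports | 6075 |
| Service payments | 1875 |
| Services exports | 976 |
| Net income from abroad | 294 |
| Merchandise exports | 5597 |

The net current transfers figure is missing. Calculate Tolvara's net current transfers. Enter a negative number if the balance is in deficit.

387

Current account = goods balance + services balance + net primary income + net secondary income
Sum of the known components = -1083
Net current transfers = CA - (known components) = -696 - (-1083) = 387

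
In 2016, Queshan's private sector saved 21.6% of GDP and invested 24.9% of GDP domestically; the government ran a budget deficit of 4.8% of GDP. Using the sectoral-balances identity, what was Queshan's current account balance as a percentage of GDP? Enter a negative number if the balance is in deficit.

-8.1

By the sectoral-balances identity, CA = (S_private - I) + (T - G).
Private balance = 21.6 - 24.9 = -3.3
Government balance (T - G) = -4.8
CA = -3.3 + (-4.8) = -8.1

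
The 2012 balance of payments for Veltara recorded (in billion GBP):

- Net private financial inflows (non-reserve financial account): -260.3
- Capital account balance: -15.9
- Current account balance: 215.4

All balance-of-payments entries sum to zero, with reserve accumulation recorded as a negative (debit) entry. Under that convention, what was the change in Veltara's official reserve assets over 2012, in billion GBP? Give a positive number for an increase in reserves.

-60.8

Official reserve transactions balance = -(215.4 + (-15.9) + (-260.3)) = 60.8
An accumulation of reserves is recorded as a debit (negative entry), so the change in the stock of reserves is the negative of that balance.
Change in official reserves = -(60.8) = -60.8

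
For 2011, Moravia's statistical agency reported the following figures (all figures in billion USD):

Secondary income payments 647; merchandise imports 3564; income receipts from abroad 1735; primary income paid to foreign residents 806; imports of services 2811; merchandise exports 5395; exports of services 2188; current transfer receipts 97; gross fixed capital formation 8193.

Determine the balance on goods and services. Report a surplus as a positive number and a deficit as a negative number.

1208

Goods balance = 5395 - 3564 = 1831
Services balance = 2188 - 2811 = -623
Trade balance (goods + services) = 1831 + (-623) = 1208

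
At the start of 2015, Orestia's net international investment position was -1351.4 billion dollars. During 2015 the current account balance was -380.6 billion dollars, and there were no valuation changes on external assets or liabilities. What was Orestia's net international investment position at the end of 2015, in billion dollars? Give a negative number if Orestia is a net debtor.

-1732.0

With no valuation effects, change in NIIP = current account = -380.6
End-of-year NIIP = -1351.4 + (-380.6) = -1732.0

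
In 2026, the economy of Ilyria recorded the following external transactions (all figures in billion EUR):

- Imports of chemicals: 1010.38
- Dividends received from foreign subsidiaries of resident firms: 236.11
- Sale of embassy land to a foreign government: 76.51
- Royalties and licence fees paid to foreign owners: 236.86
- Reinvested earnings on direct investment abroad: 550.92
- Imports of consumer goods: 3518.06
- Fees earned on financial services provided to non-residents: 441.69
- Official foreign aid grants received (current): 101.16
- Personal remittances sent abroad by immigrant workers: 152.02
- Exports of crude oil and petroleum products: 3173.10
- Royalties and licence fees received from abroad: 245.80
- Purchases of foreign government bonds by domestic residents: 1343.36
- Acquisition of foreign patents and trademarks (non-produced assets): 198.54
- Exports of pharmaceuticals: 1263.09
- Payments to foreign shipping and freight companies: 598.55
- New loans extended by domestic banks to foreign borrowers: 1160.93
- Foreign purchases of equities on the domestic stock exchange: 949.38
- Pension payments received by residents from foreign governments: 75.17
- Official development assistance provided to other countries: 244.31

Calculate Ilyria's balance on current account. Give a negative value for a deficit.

Goods: 1263.09 + 3173.10 - 1010.38 - 3518.06 = -92.25
Services: -598.55 + 441.69 + 245.80 - 236.86 = -147.92
Primary income: 550.92 + 236.11 = 787.03
Secondary income: 101.16 + 75.17 - 152.02 - 244.31 = -220.00
Current account = (-92.25) + (-147.92) + 787.03 + (-220.00) = 326.86
(Excluded from the current account — capital account: sale of embassy land to a foreign government 76.51, acquisition of foreign patents and trademarks (non-produced assets) 198.54; financial account: purchases of foreign government bonds by domestic residents 1343.36, new loans extended by domestic banks to foreign borrowers 1160.93, foreign purchases of equities on the domestic stock exchange 949.38.)

326.86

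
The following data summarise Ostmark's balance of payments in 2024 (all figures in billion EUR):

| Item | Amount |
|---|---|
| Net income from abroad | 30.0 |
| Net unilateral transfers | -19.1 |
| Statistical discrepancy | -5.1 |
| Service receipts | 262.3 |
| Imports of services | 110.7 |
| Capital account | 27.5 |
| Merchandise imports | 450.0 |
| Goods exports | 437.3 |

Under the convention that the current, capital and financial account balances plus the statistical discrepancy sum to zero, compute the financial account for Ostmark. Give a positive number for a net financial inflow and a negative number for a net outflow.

-172.2

Goods balance = 437.3 - 450.0 = -12.7
Services balance = 262.3 - 110.7 = 151.6
Trade balance (goods + services) = -12.7 + 151.6 = 138.9
Net primary income = 30.0
Net secondary income = -19.1
Current account = 138.9 + 30.0 + (-19.1) = 149.8
Financial account = -(149.8 + 27.5 + (-5.1)) = -172.2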